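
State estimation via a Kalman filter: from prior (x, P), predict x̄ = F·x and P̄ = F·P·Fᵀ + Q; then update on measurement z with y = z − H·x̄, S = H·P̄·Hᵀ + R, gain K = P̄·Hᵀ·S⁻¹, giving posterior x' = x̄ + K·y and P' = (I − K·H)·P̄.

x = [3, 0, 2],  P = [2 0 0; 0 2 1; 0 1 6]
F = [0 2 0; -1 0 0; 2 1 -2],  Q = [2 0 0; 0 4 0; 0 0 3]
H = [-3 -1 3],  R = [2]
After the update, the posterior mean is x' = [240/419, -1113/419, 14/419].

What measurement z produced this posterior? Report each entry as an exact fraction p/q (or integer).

z = [1]

x̄ = F·x = [0, -3, 2]
P̄ = F·P·Fᵀ + Q = [10 0 0; 0 6 -4; 0 -4 33]
S = H·P̄·Hᵀ + R = [419]
K = P̄·Hᵀ·S⁻¹ = [-30/419; -18/419; 103/419]
x' − x̄ = [240/419, 144/419, -824/419] = K·y
y = (KᵀK)⁻¹·Kᵀ·(x' − x̄) = [-8]
z = y + H·x̄ = [-8] + [9] = [1]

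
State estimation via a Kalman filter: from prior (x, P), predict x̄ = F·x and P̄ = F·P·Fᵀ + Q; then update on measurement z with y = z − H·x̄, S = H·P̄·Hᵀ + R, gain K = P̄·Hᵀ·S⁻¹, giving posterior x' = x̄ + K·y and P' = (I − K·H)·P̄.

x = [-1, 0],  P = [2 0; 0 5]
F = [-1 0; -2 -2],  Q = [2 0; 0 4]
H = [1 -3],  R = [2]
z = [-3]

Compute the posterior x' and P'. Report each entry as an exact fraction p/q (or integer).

x' = [127/135, 178/135]
P' = [508/135 172/135; 172/135 88/135]

x̄ = F·x = [1, 2]
P̄ = F·P·Fᵀ + Q = [4 4; 4 32]
y = z − H·x̄ = [2]
S = H·P̄·Hᵀ + R = [270]
K = P̄·Hᵀ·S⁻¹ = [-4/135; -46/135]
x' = x̄ + K·y = [127/135, 178/135]
P' = (I − K·H)·P̄ = [508/135 172/135; 172/135 88/135]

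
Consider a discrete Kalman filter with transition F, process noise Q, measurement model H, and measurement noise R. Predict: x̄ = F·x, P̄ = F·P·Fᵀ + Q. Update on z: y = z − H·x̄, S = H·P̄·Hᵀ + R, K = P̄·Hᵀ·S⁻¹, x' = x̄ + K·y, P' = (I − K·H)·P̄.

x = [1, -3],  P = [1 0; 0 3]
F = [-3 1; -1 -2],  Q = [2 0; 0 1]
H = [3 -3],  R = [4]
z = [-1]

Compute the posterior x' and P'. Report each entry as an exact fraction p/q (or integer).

x' = [-114/155, -41/155]
P' = [1739/310 1671/310; 1671/310 1739/310]

x̄ = F·x = [-6, 5]
P̄ = F·P·Fᵀ + Q = [14 -3; -3 14]
y = z − H·x̄ = [32]
S = H·P̄·Hᵀ + R = [310]
K = P̄·Hᵀ·S⁻¹ = [51/310; -51/310]
x' = x̄ + K·y = [-114/155, -41/155]
P' = (I − K·H)·P̄ = [1739/310 1671/310; 1671/310 1739/310]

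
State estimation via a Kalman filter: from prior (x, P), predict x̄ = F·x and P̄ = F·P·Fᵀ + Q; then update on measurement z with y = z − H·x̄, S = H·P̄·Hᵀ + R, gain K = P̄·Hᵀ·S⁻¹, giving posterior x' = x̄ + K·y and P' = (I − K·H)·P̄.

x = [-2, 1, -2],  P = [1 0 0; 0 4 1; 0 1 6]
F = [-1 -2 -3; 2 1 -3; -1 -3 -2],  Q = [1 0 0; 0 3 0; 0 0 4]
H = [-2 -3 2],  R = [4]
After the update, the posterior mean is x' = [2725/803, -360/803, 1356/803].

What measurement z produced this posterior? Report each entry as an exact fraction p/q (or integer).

x̄ = F·x = [6, 3, 3]
P̄ = F·P·Fᵀ + Q = [84 47 74; 47 59 29; 74 29 77]
S = H·P̄·Hᵀ + R = [803]
K = P̄·Hᵀ·S⁻¹ = [-161/803; -213/803; -81/803]
x' − x̄ = [-2093/803, -2769/803, -1053/803] = K·y
y = (KᵀK)⁻¹·Kᵀ·(x' − x̄) = [13]
z = y + H·x̄ = [13] + [-15] = [-2]

z = [-2]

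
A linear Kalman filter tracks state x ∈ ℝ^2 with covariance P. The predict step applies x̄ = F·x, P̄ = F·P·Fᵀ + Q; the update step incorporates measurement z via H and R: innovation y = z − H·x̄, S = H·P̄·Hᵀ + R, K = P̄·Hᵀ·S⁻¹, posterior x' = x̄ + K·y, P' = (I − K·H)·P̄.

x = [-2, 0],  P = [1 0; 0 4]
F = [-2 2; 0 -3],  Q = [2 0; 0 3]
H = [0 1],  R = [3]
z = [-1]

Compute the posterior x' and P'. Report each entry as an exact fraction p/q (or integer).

x' = [32/7, -13/14]
P' = [58/7 -12/7; -12/7 39/14]

x̄ = F·x = [4, 0]
P̄ = F·P·Fᵀ + Q = [22 -24; -24 39]
y = z − H·x̄ = [-1]
S = H·P̄·Hᵀ + R = [42]
K = P̄·Hᵀ·S⁻¹ = [-4/7; 13/14]
x' = x̄ + K·y = [32/7, -13/14]
P' = (I − K·H)·P̄ = [58/7 -12/7; -12/7 39/14]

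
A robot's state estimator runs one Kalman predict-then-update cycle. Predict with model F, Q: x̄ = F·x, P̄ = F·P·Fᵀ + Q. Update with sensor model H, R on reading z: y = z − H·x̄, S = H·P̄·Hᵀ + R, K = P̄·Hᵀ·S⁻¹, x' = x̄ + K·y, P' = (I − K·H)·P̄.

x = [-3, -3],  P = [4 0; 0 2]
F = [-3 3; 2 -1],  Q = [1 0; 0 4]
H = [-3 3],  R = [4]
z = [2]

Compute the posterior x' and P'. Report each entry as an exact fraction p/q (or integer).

x̄ = F·x = [0, -3]
P̄ = F·P·Fᵀ + Q = [55 -30; -30 22]
y = z − H·x̄ = [11]
S = H·P̄·Hᵀ + R = [1237]
K = P̄·Hᵀ·S⁻¹ = [-255/1237; 156/1237]
x' = x̄ + K·y = [-2805/1237, -1995/1237]
P' = (I − K·H)·P̄ = [3010/1237 2670/1237; 2670/1237 2878/1237]

x' = [-2805/1237, -1995/1237]
P' = [3010/1237 2670/1237; 2670/1237 2878/1237]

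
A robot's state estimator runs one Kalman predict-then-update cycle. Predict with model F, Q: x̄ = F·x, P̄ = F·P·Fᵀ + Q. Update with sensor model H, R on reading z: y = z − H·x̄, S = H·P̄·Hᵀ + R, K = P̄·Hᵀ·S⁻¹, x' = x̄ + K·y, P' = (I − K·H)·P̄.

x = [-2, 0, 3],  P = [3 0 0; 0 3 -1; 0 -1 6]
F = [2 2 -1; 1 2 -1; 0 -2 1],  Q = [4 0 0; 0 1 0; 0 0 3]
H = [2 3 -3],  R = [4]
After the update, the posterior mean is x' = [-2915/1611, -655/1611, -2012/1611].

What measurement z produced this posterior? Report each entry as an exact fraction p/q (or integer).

x̄ = F·x = [-7, -5, 3]
P̄ = F·P·Fᵀ + Q = [38 28 -22; 28 26 -22; -22 -22 25]
S = H·P̄·Hᵀ + R = [1611]
K = P̄·Hᵀ·S⁻¹ = [226/1611; 200/1611; -185/1611]
x' − x̄ = [8362/1611, 7400/1611, -6845/1611] = K·y
y = (KᵀK)⁻¹·Kᵀ·(x' − x̄) = [37]
z = y + H·x̄ = [37] + [-38] = [-1]

z = [-1]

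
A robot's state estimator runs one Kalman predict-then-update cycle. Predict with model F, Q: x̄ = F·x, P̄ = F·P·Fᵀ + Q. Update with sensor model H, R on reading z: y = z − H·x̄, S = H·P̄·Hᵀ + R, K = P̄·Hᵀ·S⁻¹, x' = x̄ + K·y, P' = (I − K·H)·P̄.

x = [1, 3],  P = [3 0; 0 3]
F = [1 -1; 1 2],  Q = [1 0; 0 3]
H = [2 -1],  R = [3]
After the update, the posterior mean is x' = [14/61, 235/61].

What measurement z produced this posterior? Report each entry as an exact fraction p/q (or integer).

x̄ = F·x = [-2, 7]
P̄ = F·P·Fᵀ + Q = [7 -3; -3 18]
S = H·P̄·Hᵀ + R = [61]
K = P̄·Hᵀ·S⁻¹ = [17/61; -24/61]
x' − x̄ = [136/61, -192/61] = K·y
y = (KᵀK)⁻¹·Kᵀ·(x' − x̄) = [8]
z = y + H·x̄ = [8] + [-11] = [-3]

z = [-3]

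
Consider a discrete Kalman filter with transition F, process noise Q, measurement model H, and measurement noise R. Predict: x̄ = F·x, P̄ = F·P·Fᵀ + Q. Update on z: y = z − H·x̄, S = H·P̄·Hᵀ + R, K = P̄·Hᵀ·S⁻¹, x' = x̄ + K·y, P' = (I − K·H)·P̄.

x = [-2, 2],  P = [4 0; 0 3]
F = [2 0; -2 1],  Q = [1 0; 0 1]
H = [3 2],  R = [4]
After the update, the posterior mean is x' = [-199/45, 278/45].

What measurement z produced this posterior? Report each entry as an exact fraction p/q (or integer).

z = [-1]

x̄ = F·x = [-4, 6]
P̄ = F·P·Fᵀ + Q = [17 -16; -16 20]
S = H·P̄·Hᵀ + R = [45]
K = P̄·Hᵀ·S⁻¹ = [19/45; -8/45]
x' − x̄ = [-19/45, 8/45] = K·y
y = (KᵀK)⁻¹·Kᵀ·(x' − x̄) = [-1]
z = y + H·x̄ = [-1] + [0] = [-1]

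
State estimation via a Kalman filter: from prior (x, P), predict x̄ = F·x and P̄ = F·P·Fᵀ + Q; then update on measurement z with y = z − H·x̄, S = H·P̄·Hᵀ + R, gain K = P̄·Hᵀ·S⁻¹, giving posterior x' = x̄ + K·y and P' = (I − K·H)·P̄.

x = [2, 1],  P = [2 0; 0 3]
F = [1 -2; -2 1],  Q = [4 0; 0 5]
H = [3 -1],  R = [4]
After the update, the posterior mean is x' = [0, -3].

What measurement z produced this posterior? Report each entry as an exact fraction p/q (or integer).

z = [3]

x̄ = F·x = [0, -3]
P̄ = F·P·Fᵀ + Q = [18 -10; -10 16]
S = H·P̄·Hᵀ + R = [242]
K = P̄·Hᵀ·S⁻¹ = [32/121; -23/121]
x' − x̄ = [0, 0] = K·y
y = (KᵀK)⁻¹·Kᵀ·(x' − x̄) = [0]
z = y + H·x̄ = [0] + [3] = [3]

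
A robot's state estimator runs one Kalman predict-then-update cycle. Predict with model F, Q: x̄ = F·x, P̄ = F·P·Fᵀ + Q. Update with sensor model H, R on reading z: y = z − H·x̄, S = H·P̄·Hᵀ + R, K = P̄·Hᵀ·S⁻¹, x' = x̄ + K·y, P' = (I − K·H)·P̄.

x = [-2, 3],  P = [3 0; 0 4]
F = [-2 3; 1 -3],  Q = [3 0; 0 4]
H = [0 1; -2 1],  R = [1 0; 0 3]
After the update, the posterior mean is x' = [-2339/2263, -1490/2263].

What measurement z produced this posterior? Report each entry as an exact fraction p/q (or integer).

z = [-1, 2]

x̄ = F·x = [13, -11]
P̄ = F·P·Fᵀ + Q = [51 -42; -42 43]
S = H·P̄·Hᵀ + R = [44 127; 127 418]
K = P̄·Hᵀ·S⁻¹ = [732/2263 -1002/2263; 1845/2263 127/2263]
x' − x̄ = [-31758/2263, 23403/2263] = K·y
y = (KᵀK)⁻¹·Kᵀ·(x' − x̄) = [10, 39]
z = y + H·x̄ = [10, 39] + [-11, -37] = [-1, 2]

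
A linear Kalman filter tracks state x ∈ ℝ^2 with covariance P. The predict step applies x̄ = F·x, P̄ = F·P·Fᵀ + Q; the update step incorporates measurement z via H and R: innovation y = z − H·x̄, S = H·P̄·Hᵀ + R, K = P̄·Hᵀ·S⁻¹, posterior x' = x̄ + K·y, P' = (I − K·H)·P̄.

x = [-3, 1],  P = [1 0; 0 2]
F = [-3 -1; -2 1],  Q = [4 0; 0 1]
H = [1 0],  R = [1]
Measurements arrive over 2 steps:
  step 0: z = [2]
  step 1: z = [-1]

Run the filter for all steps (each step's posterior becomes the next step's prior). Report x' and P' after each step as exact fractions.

step 0: x' = [19/8, 11/2], P' = [15/16 1/4; 1/4 6]
step 1: x' = [-521/335, 27/67], P' = [319/335 -2/67; -2/67 652/67]

step 0: x̄ = F·x = [8, 7]
step 0: P̄ = F·P·Fᵀ + Q = [15 4; 4 7]
step 0: y = z − H·x̄ = [-6]
step 0: S = H·P̄·Hᵀ + R = [16]
step 0: K = P̄·Hᵀ·S⁻¹ = [15/16; 1/4]
step 0: x' = x̄ + K·y = [19/8, 11/2]
step 0: P' = (I − K·H)·P̄ = [15/16 1/4; 1/4 6]
step 1: x̄ = F·x = [-101/8, 3/4]
step 1: P̄ = F·P·Fᵀ + Q = [319/16 -5/8; -5/8 39/4]
step 1: y = z − H·x̄ = [93/8]
step 1: S = H·P̄·Hᵀ + R = [335/16]
step 1: K = P̄·Hᵀ·S⁻¹ = [319/335; -2/67]
step 1: x' = x̄ + K·y = [-521/335, 27/67]
step 1: P' = (I − K·H)·P̄ = [319/335 -2/67; -2/67 652/67]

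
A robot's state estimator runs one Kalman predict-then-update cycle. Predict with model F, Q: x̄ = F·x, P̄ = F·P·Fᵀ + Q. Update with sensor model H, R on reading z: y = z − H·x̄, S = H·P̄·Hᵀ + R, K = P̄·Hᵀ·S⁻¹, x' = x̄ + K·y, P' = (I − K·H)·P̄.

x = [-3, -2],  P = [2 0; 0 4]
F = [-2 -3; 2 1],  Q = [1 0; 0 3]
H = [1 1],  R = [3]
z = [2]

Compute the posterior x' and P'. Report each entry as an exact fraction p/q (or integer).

x̄ = F·x = [12, -8]
P̄ = F·P·Fᵀ + Q = [45 -20; -20 15]
y = z − H·x̄ = [-2]
S = H·P̄·Hᵀ + R = [23]
K = P̄·Hᵀ·S⁻¹ = [25/23; -5/23]
x' = x̄ + K·y = [226/23, -174/23]
P' = (I − K·H)·P̄ = [410/23 -335/23; -335/23 320/23]

x' = [226/23, -174/23]
P' = [410/23 -335/23; -335/23 320/23]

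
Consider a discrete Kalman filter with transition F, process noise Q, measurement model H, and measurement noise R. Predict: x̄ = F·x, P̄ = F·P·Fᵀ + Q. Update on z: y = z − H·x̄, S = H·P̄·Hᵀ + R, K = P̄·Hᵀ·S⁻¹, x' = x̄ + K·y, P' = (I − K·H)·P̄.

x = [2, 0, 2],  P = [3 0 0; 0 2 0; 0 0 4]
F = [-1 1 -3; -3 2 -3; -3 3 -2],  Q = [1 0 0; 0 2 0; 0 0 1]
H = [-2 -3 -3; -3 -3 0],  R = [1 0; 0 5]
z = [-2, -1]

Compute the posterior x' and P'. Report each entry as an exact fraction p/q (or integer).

x̄ = F·x = [-8, -12, -10]
P̄ = F·P·Fᵀ + Q = [42 49 39; 49 73 63; 39 63 62]
y = z − H·x̄ = [-84, -61]
S = H·P̄·Hᵀ + R = [3574 2562; 2562 1922]
K = P̄·Hᵀ·S⁻¹ = [15285/152692 -42063/152692; -4355/38173 -1464/38173; -43347/152692 33471/152692]
x' = x̄ + K·y = [60367/152692, -2952/38173, 72497/152692]
P' = (I − K·H)·P̄ = [249045/152692 -44735/38173 7815/152692; -44735/38173 47175/38173 -15900/38173; 7815/152692 -15900/38173 72839/152692]

x' = [60367/152692, -2952/38173, 72497/152692]
P' = [249045/152692 -44735/38173 7815/152692; -44735/38173 47175/38173 -15900/38173; 7815/152692 -15900/38173 72839/152692]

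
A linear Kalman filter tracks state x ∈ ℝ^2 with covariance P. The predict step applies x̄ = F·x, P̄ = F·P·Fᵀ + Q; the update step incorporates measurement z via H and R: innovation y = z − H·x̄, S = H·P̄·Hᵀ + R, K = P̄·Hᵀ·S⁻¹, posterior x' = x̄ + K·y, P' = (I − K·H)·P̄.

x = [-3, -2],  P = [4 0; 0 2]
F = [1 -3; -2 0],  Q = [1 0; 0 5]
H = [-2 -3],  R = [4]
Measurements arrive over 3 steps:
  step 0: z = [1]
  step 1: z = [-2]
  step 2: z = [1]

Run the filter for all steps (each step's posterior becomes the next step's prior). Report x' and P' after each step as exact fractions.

step 0: x' = [17/189, -41/189], P' = [3863/189 -2546/189; -2546/189 1760/189]
step 1: x' = [580/683, 1038/12977], P' = [126596/683 -84304/683; -84304/683 1072100/12977]
step 2: x' = [802232/883317, -879035/883317], P' = [1474916545/883317 -983155294/883317; -983155294/883317 655724776/883317]

step 0: x̄ = F·x = [3, 6]
step 0: P̄ = F·P·Fᵀ + Q = [23 -8; -8 21]
step 0: y = z − H·x̄ = [25]
step 0: S = H·P̄·Hᵀ + R = [189]
step 0: K = P̄·Hᵀ·S⁻¹ = [-22/189; -47/189]
step 0: x' = x̄ + K·y = [17/189, -41/189]
step 0: P' = (I − K·H)·P̄ = [3863/189 -2546/189; -2546/189 1760/189]
step 1: x̄ = F·x = [20/27, -34/189]
step 1: P̄ = F·P·Fᵀ + Q = [5024/27 -3286/27; -3286/27 16397/189]
step 1: y = z − H·x̄ = [-200/189]
step 1: S = H·P̄·Hᵀ + R = [12977/189]
step 1: K = P̄·Hᵀ·S⁻¹ = [-70/683; -3187/12977]
step 1: x' = x̄ + K·y = [580/683, 1038/12977]
step 1: P' = (I − K·H)·P̄ = [126596/683 -84304/683; -84304/683 1072100/12977]
step 2: x̄ = F·x = [7906/12977, -1160/683]
step 2: P̄ = F·P·Fᵀ + Q = [21677857/12977 -759016/683; -759016/683 509799/683]
step 2: y = z − H·x̄ = [-37331/12977]
step 2: S = H·P̄·Hᵀ + R = [883317/12977]
step 2: K = P̄·Hᵀ·S⁻¹ = [-91802/883317; -215935/883317]
step 2: x' = x̄ + K·y = [802232/883317, -879035/883317]
step 2: P' = (I − K·H)·P̄ = [1474916545/883317 -983155294/883317; -983155294/883317 655724776/883317]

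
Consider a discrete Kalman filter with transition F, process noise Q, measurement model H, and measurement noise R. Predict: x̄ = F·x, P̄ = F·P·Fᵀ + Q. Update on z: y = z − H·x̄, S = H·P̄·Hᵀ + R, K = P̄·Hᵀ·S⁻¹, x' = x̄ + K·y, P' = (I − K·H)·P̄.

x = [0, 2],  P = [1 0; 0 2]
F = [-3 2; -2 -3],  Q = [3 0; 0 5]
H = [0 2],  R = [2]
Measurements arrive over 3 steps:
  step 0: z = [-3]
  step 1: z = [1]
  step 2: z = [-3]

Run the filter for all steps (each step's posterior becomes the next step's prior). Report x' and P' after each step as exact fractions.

step 0: x' = [166/55, -87/55], P' = [1028/55 -6/55; -6/55 27/55]
step 1: x' = [-10072/1019, 4487/9171], P' = [33513/1019 664/1019; 664/1019 4558/9171]
step 2: x' = [12140648/2739285, -1309112/913095], P' = [86841038/2739285 604078/913095; 604078/913095 151673/304365]

step 0: x̄ = F·x = [4, -6]
step 0: P̄ = F·P·Fᵀ + Q = [20 -6; -6 27]
step 0: y = z − H·x̄ = [9]
step 0: S = H·P̄·Hᵀ + R = [110]
step 0: K = P̄·Hᵀ·S⁻¹ = [-6/55; 27/55]
step 0: x' = x̄ + K·y = [166/55, -87/55]
step 0: P' = (I − K·H)·P̄ = [1028/55 -6/55; -6/55 27/55]
step 1: x̄ = F·x = [-672/55, -71/55]
step 1: P̄ = F·P·Fᵀ + Q = [9597/55 5976/55; 5976/55 4558/55]
step 1: y = z − H·x̄ = [197/55]
step 1: S = H·P̄·Hᵀ + R = [18342/55]
step 1: K = P̄·Hᵀ·S⁻¹ = [664/1019; 4558/9171]
step 1: x' = x̄ + K·y = [-10072/1019, 4487/9171]
step 1: P' = (I − K·H)·P̄ = [33513/1019 664/1019; 664/1019 4558/9171]
step 2: x̄ = F·x = [280918/9171, 55945/3057]
step 2: P̄ = F·P·Fᵀ + Q = [2688586/9171 604078/3057; 604078/3057 151673/1019]
step 2: y = z − H·x̄ = [-121061/3057]
step 2: S = H·P̄·Hᵀ + R = [608730/1019]
step 2: K = P̄·Hᵀ·S⁻¹ = [604078/913095; 151673/304365]
step 2: x' = x̄ + K·y = [12140648/2739285, -1309112/913095]
step 2: P' = (I − K·H)·P̄ = [86841038/2739285 604078/913095; 604078/913095 151673/304365]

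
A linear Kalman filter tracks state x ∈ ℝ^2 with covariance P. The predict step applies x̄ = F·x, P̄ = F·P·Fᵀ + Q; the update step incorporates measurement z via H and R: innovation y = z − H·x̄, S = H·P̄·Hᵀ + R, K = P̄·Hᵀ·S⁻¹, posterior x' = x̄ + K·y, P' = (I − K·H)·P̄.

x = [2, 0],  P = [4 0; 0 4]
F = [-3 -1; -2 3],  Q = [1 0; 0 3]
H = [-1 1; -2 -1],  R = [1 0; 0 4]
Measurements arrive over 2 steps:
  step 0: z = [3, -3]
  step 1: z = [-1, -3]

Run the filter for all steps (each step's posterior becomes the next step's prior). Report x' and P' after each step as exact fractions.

step 0: x' = [-842/9779, 4031/1397], P' = [10719/19558 305/1397; 305/1397 1222/1397]
step 1: x' = [21899198/17229725, 15330891/17229725], P' = [8853043/17229725 3219606/17229725; 3219606/17229725 13965952/17229725]

step 0: x̄ = F·x = [-6, -4]
step 0: P̄ = F·P·Fᵀ + Q = [41 12; 12 55]
step 0: y = z − H·x̄ = [1, -19]
step 0: S = H·P̄·Hᵀ + R = [73 15; 15 271]
step 0: K = P̄·Hᵀ·S⁻¹ = [-6449/19558 -6427/19558; 917/1397 -458/1397]
step 0: x' = x̄ + K·y = [-842/9779, 4031/1397]
step 0: P' = (I − K·H)·P̄ = [10719/19558 305/1397; 305/1397 1222/1397]
step 1: x̄ = F·x = [-25691/9779, 86335/9779]
step 1: P̄ = F·P·Fᵀ + Q = [158757/19558 -8450/9779; -8450/9779 102141/9779]
step 1: y = z − H·x̄ = [-121805/9779, 5616/9779]
step 1: S = H·P̄·Hᵀ + R = [416397/19558 65066/9779; 65066/9779 424971/9779]
step 1: K = P̄·Hᵀ·S⁻¹ = [-5633437/17229725 -5231423/17229725; 10746346/17229725 -5101291/17229725]
step 1: x' = x̄ + K·y = [21899198/17229725, 15330891/17229725]
step 1: P' = (I − K·H)·P̄ = [8853043/17229725 3219606/17229725; 3219606/17229725 13965952/17229725]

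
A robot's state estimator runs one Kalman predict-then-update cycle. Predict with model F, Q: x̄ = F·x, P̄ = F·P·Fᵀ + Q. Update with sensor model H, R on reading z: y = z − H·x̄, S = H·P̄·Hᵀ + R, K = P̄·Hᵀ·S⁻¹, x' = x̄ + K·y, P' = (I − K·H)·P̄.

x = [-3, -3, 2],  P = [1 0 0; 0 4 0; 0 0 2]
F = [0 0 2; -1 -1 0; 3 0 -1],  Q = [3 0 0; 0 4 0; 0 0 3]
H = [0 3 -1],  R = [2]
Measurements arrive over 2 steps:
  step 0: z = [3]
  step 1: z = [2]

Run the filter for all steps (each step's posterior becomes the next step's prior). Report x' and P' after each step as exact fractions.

step 0: x' = [356/115, -18/23, -29/5], P' = [1249/115 -24/23 -16/5; -24/23 27/23 3; -16/5 3 47/5]
step 1: x' = [-22462/2381, 27296/16667, 50396/16667], P' = [264761/7143 -43186/7143 -130846/7143; -43186/7143 109568/50001 312260/50001; -130846/7143 312260/50001 986990/50001]

step 0: x̄ = F·x = [4, 6, -11]
step 0: P̄ = F·P·Fᵀ + Q = [11 0 -4; 0 9 -3; -4 -3 14]
step 0: y = z − H·x̄ = [-26]
step 0: S = H·P̄·Hᵀ + R = [115]
step 0: K = P̄·Hᵀ·S⁻¹ = [4/115; 6/23; -1/5]
step 0: x' = x̄ + K·y = [356/115, -18/23, -29/5]
step 0: P' = (I − K·H)·P̄ = [1249/115 -24/23 -16/5; -24/23 27/23 3; -16/5 3 47/5]
step 1: x̄ = F·x = [-58/5, -266/115, 347/23]
step 1: P̄ = F·P·Fᵀ + Q = [203/5 2/5 -38; 2/5 1604/115 -682/23; -38 -682/23 2975/23]
step 1: y = z − H·x̄ = [2763/115]
step 1: S = H·P̄·Hᵀ + R = [50001/115]
step 1: K = P̄·Hᵀ·S⁻¹ = [644/7143; 8222/50001; -25105/50001]
step 1: x' = x̄ + K·y = [-22462/2381, 27296/16667, 50396/16667]
step 1: P' = (I − K·H)·P̄ = [264761/7143 -43186/7143 -130846/7143; -43186/7143 109568/50001 312260/50001; -130846/7143 312260/50001 986990/50001]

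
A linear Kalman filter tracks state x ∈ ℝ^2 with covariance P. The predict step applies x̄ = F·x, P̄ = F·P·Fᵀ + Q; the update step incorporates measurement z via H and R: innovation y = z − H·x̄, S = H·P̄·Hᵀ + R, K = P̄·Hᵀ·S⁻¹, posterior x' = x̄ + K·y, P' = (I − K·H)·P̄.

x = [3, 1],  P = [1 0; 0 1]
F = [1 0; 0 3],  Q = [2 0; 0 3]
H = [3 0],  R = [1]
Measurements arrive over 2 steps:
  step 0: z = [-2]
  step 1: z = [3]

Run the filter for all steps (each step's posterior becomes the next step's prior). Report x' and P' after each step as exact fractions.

step 0: x' = [-15/28, 3], P' = [3/28 0; 0 12]
step 1: x' = [12/13, 9], P' = [59/559 0; 0 111]

step 0: x̄ = F·x = [3, 3]
step 0: P̄ = F·P·Fᵀ + Q = [3 0; 0 12]
step 0: y = z − H·x̄ = [-11]
step 0: S = H·P̄·Hᵀ + R = [28]
step 0: K = P̄·Hᵀ·S⁻¹ = [9/28; 0]
step 0: x' = x̄ + K·y = [-15/28, 3]
step 0: P' = (I − K·H)·P̄ = [3/28 0; 0 12]
step 1: x̄ = F·x = [-15/28, 9]
step 1: P̄ = F·P·Fᵀ + Q = [59/28 0; 0 111]
step 1: y = z − H·x̄ = [129/28]
step 1: S = H·P̄·Hᵀ + R = [559/28]
step 1: K = P̄·Hᵀ·S⁻¹ = [177/559; 0]
step 1: x' = x̄ + K·y = [12/13, 9]
step 1: P' = (I − K·H)·P̄ = [59/559 0; 0 111]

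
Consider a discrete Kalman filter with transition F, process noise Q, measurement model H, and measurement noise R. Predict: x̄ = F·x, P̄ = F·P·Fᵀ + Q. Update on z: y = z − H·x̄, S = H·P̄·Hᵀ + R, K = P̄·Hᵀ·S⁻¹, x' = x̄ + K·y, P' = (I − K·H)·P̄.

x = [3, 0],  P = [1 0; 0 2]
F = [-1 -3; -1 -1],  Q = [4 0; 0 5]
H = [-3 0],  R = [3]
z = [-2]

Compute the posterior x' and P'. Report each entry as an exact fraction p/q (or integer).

x' = [43/70, -19/10]
P' = [23/70 1/10; 1/10 59/10]

x̄ = F·x = [-3, -3]
P̄ = F·P·Fᵀ + Q = [23 7; 7 8]
y = z − H·x̄ = [-11]
S = H·P̄·Hᵀ + R = [210]
K = P̄·Hᵀ·S⁻¹ = [-23/70; -1/10]
x' = x̄ + K·y = [43/70, -19/10]
P' = (I − K·H)·P̄ = [23/70 1/10; 1/10 59/10]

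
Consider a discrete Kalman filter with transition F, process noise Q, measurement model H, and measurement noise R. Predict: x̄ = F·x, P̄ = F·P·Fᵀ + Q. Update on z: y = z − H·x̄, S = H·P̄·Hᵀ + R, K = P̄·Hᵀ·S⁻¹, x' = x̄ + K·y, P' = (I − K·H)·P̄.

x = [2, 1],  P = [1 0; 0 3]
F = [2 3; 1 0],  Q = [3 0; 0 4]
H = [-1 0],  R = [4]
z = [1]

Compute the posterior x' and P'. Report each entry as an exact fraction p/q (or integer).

x' = [-3/19, 30/19]
P' = [68/19 4/19; 4/19 93/19]

x̄ = F·x = [7, 2]
P̄ = F·P·Fᵀ + Q = [34 2; 2 5]
y = z − H·x̄ = [8]
S = H·P̄·Hᵀ + R = [38]
K = P̄·Hᵀ·S⁻¹ = [-17/19; -1/19]
x' = x̄ + K·y = [-3/19, 30/19]
P' = (I − K·H)·P̄ = [68/19 4/19; 4/19 93/19]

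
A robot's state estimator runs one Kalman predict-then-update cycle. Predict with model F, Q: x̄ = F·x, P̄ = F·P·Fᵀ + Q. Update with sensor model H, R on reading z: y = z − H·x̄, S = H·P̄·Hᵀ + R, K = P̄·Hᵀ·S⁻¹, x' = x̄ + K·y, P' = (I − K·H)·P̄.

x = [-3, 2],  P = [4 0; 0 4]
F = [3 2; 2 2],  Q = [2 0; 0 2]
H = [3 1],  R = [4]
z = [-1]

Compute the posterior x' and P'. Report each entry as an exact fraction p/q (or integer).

x̄ = F·x = [-5, -2]
P̄ = F·P·Fᵀ + Q = [54 40; 40 34]
y = z − H·x̄ = [16]
S = H·P̄·Hᵀ + R = [764]
K = P̄·Hᵀ·S⁻¹ = [101/382; 77/382]
x' = x̄ + K·y = [-147/191, 234/191]
P' = (I − K·H)·P̄ = [113/191 -137/191; -137/191 565/191]

x' = [-147/191, 234/191]
P' = [113/191 -137/191; -137/191 565/191]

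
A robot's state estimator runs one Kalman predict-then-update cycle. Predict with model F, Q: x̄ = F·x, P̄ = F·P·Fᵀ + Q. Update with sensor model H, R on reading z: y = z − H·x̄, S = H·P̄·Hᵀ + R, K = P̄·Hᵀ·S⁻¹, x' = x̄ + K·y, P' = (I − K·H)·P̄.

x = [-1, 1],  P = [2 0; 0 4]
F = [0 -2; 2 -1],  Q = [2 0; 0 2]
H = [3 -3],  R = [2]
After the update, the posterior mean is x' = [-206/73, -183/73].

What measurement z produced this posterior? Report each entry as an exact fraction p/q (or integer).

x̄ = F·x = [-2, -3]
P̄ = F·P·Fᵀ + Q = [18 8; 8 14]
S = H·P̄·Hᵀ + R = [146]
K = P̄·Hᵀ·S⁻¹ = [15/73; -9/73]
x' − x̄ = [-60/73, 36/73] = K·y
y = (KᵀK)⁻¹·Kᵀ·(x' − x̄) = [-4]
z = y + H·x̄ = [-4] + [3] = [-1]

z = [-1]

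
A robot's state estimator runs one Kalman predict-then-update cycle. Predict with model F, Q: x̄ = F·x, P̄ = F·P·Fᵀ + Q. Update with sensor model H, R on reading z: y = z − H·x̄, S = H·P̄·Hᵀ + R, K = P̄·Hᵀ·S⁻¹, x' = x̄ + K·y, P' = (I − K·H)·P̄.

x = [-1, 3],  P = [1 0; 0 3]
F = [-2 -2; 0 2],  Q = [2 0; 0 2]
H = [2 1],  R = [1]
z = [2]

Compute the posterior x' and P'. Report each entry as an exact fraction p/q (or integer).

x̄ = F·x = [-4, 6]
P̄ = F·P·Fᵀ + Q = [18 -12; -12 14]
y = z − H·x̄ = [4]
S = H·P̄·Hᵀ + R = [39]
K = P̄·Hᵀ·S⁻¹ = [8/13; -10/39]
x' = x̄ + K·y = [-20/13, 194/39]
P' = (I − K·H)·P̄ = [42/13 -76/13; -76/13 446/39]

x' = [-20/13, 194/39]
P' = [42/13 -76/13; -76/13 446/39]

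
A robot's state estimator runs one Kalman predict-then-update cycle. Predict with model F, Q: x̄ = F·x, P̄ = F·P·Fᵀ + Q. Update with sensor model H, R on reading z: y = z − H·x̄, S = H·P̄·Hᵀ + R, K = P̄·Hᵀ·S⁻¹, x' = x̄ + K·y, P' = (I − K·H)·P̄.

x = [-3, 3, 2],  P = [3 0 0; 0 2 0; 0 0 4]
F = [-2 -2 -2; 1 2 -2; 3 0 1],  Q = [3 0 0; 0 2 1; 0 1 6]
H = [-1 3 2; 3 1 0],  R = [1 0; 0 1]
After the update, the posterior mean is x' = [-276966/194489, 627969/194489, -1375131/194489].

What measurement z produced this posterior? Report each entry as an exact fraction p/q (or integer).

x̄ = F·x = [-4, -1, -7]
P̄ = F·P·Fᵀ + Q = [39 2 -26; 2 29 2; -26 2 37]
S = H·P̄·Hᵀ + R = [565 -166; -166 393]
K = P̄·Hᵀ·S⁻¹ = [-13651/194489 53125/194489; 40787/194489 34549/194489; 29042/194489 -25344/194489]
x' − x̄ = [500990/194489, 822458/194489, -13708/194489] = K·y
y = (KᵀK)⁻¹·Kᵀ·(x' − x̄) = [10, 12]
z = y + H·x̄ = [10, 12] + [-13, -13] = [-3, -1]

z = [-3, -1]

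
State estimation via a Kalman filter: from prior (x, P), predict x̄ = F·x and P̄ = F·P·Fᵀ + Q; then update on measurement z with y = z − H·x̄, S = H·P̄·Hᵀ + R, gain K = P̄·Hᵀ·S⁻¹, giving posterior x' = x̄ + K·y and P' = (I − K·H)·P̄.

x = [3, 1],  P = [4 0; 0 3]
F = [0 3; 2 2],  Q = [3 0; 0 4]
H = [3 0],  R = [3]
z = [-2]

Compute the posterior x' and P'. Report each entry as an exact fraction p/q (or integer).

x̄ = F·x = [3, 8]
P̄ = F·P·Fᵀ + Q = [30 18; 18 32]
y = z − H·x̄ = [-11]
S = H·P̄·Hᵀ + R = [273]
K = P̄·Hᵀ·S⁻¹ = [30/91; 18/91]
x' = x̄ + K·y = [-57/91, 530/91]
P' = (I − K·H)·P̄ = [30/91 18/91; 18/91 1940/91]

x' = [-57/91, 530/91]
P' = [30/91 18/91; 18/91 1940/91]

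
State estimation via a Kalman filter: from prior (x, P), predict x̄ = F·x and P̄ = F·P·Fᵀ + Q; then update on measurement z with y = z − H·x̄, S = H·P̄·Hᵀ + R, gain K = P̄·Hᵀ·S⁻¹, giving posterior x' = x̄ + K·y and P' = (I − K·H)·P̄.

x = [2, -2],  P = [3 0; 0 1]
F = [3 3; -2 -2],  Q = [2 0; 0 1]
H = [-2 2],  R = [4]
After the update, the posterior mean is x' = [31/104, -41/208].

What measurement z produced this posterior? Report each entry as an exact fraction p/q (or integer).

x̄ = F·x = [0, 0]
P̄ = F·P·Fᵀ + Q = [38 -24; -24 17]
S = H·P̄·Hᵀ + R = [416]
K = P̄·Hᵀ·S⁻¹ = [-31/104; 41/208]
x' − x̄ = [31/104, -41/208] = K·y
y = (KᵀK)⁻¹·Kᵀ·(x' − x̄) = [-1]
z = y + H·x̄ = [-1] + [0] = [-1]

z = [-1]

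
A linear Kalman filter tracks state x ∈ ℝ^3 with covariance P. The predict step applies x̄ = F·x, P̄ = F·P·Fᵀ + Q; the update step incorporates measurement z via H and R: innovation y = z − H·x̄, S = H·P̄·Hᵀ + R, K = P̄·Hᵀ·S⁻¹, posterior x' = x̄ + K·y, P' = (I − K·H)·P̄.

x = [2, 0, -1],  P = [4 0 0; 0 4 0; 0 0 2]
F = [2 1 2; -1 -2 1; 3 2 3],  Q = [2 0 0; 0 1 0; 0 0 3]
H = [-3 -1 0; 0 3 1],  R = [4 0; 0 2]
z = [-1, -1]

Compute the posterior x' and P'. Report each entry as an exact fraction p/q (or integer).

x' = [16464/28709, -18063/28709, 22946/28709]
P' = [22878/28709 -24106/28709 64842/28709; -24106/28709 51170/28709 -130514/28709; 64842/28709 -130514/28709 379072/28709]

x̄ = F·x = [2, -3, 3]
P̄ = F·P·Fᵀ + Q = [30 -12 44; -12 23 -22; 44 -22 73]
y = z − H·x̄ = [2, 5]
S = H·P̄·Hᵀ + R = [225 -71; -71 150]
K = P̄·Hᵀ·S⁻¹ = [-11132/28709 -3738/28709; 5287/28709 11498/28709; -16003/28709 -6235/28709]
x' = x̄ + K·y = [16464/28709, -18063/28709, 22946/28709]
P' = (I − K·H)·P̄ = [22878/28709 -24106/28709 64842/28709; -24106/28709 51170/28709 -130514/28709; 64842/28709 -130514/28709 379072/28709]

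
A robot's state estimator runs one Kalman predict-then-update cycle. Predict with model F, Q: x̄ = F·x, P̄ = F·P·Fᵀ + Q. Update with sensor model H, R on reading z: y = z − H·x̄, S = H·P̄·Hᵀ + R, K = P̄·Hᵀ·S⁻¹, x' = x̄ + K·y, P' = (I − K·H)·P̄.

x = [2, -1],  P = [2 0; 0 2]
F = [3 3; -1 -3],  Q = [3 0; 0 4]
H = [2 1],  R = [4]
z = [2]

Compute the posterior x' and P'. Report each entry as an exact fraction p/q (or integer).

x̄ = F·x = [3, 1]
P̄ = F·P·Fᵀ + Q = [39 -24; -24 24]
y = z − H·x̄ = [-5]
S = H·P̄·Hᵀ + R = [88]
K = P̄·Hᵀ·S⁻¹ = [27/44; -3/11]
x' = x̄ + K·y = [-3/44, 26/11]
P' = (I − K·H)·P̄ = [129/22 -102/11; -102/11 192/11]

x' = [-3/44, 26/11]
P' = [129/22 -102/11; -102/11 192/11]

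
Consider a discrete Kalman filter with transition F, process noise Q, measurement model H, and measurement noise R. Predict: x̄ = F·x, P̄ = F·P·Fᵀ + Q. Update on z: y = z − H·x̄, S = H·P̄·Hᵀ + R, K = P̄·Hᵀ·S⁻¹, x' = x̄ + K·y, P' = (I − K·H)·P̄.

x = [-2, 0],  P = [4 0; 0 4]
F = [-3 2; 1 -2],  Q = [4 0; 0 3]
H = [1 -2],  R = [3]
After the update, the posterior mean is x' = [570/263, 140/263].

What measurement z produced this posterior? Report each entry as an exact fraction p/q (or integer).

z = [1]

x̄ = F·x = [6, -2]
P̄ = F·P·Fᵀ + Q = [56 -28; -28 23]
S = H·P̄·Hᵀ + R = [263]
K = P̄·Hᵀ·S⁻¹ = [112/263; -74/263]
x' − x̄ = [-1008/263, 666/263] = K·y
y = (KᵀK)⁻¹·Kᵀ·(x' − x̄) = [-9]
z = y + H·x̄ = [-9] + [10] = [1]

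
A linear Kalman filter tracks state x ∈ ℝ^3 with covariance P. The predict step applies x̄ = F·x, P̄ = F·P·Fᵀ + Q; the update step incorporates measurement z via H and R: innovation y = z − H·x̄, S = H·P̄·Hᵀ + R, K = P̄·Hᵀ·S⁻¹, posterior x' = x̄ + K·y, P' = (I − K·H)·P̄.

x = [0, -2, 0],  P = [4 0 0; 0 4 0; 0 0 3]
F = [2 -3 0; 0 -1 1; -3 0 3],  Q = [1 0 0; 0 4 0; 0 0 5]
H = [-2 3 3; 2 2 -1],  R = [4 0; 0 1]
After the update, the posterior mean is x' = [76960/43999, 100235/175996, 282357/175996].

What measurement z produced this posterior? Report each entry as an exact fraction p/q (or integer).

z = [3, 3]

x̄ = F·x = [6, 2, 0]
P̄ = F·P·Fᵀ + Q = [53 12 -24; 12 11 9; -24 9 68]
S = H·P̄·Hᵀ + R = [1233 -491; -491 481]
K = P̄·Hᵀ·S⁻¹ = [914/43999 15020/43999; 35483/351992 63297/351992; 86081/351992 16155/351992]
x' − x̄ = [-187034/43999, -251757/175996, 282357/175996] = K·y
y = (KᵀK)⁻¹·Kᵀ·(x' − x̄) = [9, -13]
z = y + H·x̄ = [9, -13] + [-6, 16] = [3, 3]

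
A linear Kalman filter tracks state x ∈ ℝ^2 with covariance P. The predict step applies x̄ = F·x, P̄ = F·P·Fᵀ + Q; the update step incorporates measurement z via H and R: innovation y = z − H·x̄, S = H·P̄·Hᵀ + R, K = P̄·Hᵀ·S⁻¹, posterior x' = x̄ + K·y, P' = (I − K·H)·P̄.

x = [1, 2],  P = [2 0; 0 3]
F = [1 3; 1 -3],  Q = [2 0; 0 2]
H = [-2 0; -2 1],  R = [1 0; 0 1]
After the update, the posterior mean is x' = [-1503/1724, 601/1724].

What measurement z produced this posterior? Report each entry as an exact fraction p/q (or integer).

x̄ = F·x = [7, -5]
P̄ = F·P·Fᵀ + Q = [31 -25; -25 31]
S = H·P̄·Hᵀ + R = [125 174; 174 256]
K = P̄·Hᵀ·S⁻¹ = [-367/862 -87/1724; -647/862 1425/1724]
x' − x̄ = [-13571/1724, 9221/1724] = K·y
y = (KᵀK)⁻¹·Kᵀ·(x' − x̄) = [16, 21]
z = y + H·x̄ = [16, 21] + [-14, -19] = [2, 2]

z = [2, 2]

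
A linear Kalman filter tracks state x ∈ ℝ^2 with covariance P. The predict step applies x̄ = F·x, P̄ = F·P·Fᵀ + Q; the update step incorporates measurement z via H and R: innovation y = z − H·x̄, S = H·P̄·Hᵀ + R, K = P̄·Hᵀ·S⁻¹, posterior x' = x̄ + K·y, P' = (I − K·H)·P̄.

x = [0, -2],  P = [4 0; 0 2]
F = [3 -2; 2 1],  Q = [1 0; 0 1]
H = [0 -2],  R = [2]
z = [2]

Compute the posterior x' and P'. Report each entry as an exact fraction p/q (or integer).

x' = [196/39, -40/39]
P' = [955/39 20/39; 20/39 19/39]

x̄ = F·x = [4, -2]
P̄ = F·P·Fᵀ + Q = [45 20; 20 19]
y = z − H·x̄ = [-2]
S = H·P̄·Hᵀ + R = [78]
K = P̄·Hᵀ·S⁻¹ = [-20/39; -19/39]
x' = x̄ + K·y = [196/39, -40/39]
P' = (I − K·H)·P̄ = [955/39 20/39; 20/39 19/39]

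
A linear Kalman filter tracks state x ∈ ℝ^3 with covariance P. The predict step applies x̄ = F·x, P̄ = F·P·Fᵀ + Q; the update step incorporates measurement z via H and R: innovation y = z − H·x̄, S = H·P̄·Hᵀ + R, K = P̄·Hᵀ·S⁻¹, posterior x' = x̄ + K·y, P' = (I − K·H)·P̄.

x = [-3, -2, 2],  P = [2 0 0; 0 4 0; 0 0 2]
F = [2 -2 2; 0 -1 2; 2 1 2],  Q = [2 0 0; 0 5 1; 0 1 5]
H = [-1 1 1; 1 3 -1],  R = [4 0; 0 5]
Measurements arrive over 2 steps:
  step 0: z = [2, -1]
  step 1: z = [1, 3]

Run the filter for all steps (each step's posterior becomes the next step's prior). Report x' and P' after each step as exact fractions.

step 0: x̄ = F·x = [2, 6, -4]
step 0: P̄ = F·P·Fᵀ + Q = [34 16 8; 16 17 5; 8 5 25]
step 0: y = z − H·x̄ = [2, -25]
step 0: S = H·P̄·Hᵀ + R = [42 -14; -14 267]
step 0: K = P̄·Hᵀ·S⁻¹ = [-817/5509 212/787; 1235/5509 192/787; 2923/5509 16/787]
step 0: x' = x̄ + K·y = [-27716/5509, 1924/5509, -18990/5509]
step 0: P' = (I − K·H)·P̄ = [69320/5509 1038/5509 65014/5509; 1038/5509 2915/5509 3063/5509; 65014/5509 3063/5509 73643/5509]
step 1: x̄ = F·x = [-97260/5509, -39904/5509, -91488/5509]
step 1: P̄ = F·P·Fᵀ + Q = [1081834/5509 540004/5509 1077932/5509; 540004/5509 312780/5509 555146/5509; 1077932/5509 555146/5509 1138828/5509]
step 1: y = z − H·x̄ = [5663/787, 142011/5509]
step 1: S = H·P̄·Hᵀ + R = [61414/787 129118/787; 129118/787 2816511/5509]
step 1: K = P̄·Hᵀ·S⁻¹ = [3830231/35751589 19384140/35751589; 8094533/35751589 9121124/35751589; 25854265/35751589 12070668/35751589]
step 1: x' = x̄ + K·y = [-103939781/35751589, 34406229/35751589, -96530191/35751589]
step 1: P' = (I − K·H)·P̄ = [934055856/35751589 28060406/35751589 921316374/35751589; 28060406/35751589 19495938/35751589 40942600/35751589; 921316374/35751589 40942600/35751589 983790834/35751589]

step 0: x' = [-27716/5509, 1924/5509, -18990/5509], P' = [69320/5509 1038/5509 65014/5509; 1038/5509 2915/5509 3063/5509; 65014/5509 3063/5509 73643/5509]
step 1: x' = [-103939781/35751589, 34406229/35751589, -96530191/35751589], P' = [934055856/35751589 28060406/35751589 921316374/35751589; 28060406/35751589 19495938/35751589 40942600/35751589; 921316374/35751589 40942600/35751589 983790834/35751589]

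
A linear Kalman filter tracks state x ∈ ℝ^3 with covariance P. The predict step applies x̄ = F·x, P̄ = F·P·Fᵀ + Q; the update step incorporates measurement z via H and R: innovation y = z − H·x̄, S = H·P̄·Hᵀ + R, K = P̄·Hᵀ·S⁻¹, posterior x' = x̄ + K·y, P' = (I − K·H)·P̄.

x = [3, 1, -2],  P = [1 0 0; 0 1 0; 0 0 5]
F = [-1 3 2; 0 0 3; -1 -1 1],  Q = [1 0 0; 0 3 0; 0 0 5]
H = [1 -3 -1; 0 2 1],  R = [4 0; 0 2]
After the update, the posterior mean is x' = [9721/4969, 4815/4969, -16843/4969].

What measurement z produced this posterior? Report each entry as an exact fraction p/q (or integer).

z = [3, -1]

x̄ = F·x = [-4, -6, -6]
P̄ = F·P·Fᵀ + Q = [31 30 8; 30 48 15; 8 15 12]
S = H·P̄·Hᵀ + R = [373 -307; -307 266]
K = P̄·Hᵀ·S⁻¹ = [3054/4969 4795/4969; -237/4969 1800/4969; -140/4969 623/4969]
x' − x̄ = [29597/4969, 34629/4969, 12971/4969] = K·y
y = (KᵀK)⁻¹·Kᵀ·(x' − x̄) = [-17, 17]
z = y + H·x̄ = [-17, 17] + [20, -18] = [3, -1]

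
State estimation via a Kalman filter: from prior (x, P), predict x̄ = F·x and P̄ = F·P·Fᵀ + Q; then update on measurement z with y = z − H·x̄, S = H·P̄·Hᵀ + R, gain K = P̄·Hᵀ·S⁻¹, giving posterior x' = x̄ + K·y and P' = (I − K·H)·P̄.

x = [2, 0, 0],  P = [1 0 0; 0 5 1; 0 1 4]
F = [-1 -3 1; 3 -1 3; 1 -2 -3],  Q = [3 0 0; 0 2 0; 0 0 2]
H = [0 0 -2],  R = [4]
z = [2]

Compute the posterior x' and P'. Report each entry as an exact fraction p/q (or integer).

x̄ = F·x = [-2, 6, 2]
P̄ = F·P·Fᵀ + Q = [47 14 24; 14 46 -26; 24 -26 71]
y = z − H·x̄ = [6]
S = H·P̄·Hᵀ + R = [288]
K = P̄·Hᵀ·S⁻¹ = [-1/6; 13/72; -71/144]
x' = x̄ + K·y = [-3, 85/12, -23/24]
P' = (I − K·H)·P̄ = [39 68/3 1/3; 68/3 659/18 -13/36; 1/3 -13/36 71/72]

x' = [-3, 85/12, -23/24]
P' = [39 68/3 1/3; 68/3 659/18 -13/36; 1/3 -13/36 71/72]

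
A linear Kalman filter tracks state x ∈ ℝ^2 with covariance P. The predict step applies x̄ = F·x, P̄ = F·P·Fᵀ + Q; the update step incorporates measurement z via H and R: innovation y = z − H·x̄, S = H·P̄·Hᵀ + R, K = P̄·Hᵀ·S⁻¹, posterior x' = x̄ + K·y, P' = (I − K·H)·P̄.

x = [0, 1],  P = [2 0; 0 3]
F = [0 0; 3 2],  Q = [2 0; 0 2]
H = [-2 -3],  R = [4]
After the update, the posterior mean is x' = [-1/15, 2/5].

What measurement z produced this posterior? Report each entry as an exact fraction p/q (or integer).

x̄ = F·x = [0, 2]
P̄ = F·P·Fᵀ + Q = [2 0; 0 32]
S = H·P̄·Hᵀ + R = [300]
K = P̄·Hᵀ·S⁻¹ = [-1/75; -8/25]
x' − x̄ = [-1/15, -8/5] = K·y
y = (KᵀK)⁻¹·Kᵀ·(x' − x̄) = [5]
z = y + H·x̄ = [5] + [-6] = [-1]

z = [-1]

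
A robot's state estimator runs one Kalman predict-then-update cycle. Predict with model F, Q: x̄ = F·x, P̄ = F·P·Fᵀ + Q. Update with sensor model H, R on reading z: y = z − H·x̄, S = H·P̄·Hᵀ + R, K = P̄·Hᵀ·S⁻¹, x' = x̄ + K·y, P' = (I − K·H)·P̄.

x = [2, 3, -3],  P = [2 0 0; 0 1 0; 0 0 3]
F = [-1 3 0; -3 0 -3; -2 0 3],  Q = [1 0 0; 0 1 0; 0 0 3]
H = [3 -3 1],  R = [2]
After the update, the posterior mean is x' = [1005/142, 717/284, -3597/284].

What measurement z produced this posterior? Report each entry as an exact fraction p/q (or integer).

z = [1]

x̄ = F·x = [7, 3, -13]
P̄ = F·P·Fᵀ + Q = [12 6 4; 6 46 -15; 4 -15 38]
S = H·P̄·Hᵀ + R = [568]
K = P̄·Hᵀ·S⁻¹ = [11/284; -135/568; 95/568]
x' − x̄ = [11/142, -135/284, 95/284] = K·y
y = (KᵀK)⁻¹·Kᵀ·(x' − x̄) = [2]
z = y + H·x̄ = [2] + [-1] = [1]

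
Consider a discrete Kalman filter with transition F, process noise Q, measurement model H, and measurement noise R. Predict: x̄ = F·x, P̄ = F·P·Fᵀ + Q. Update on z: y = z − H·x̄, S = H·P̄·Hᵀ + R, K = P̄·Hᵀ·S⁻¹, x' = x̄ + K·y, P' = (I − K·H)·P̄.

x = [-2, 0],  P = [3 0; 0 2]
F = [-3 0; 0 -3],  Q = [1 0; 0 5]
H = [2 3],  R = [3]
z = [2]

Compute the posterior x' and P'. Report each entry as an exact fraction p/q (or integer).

x̄ = F·x = [6, 0]
P̄ = F·P·Fᵀ + Q = [28 0; 0 23]
y = z − H·x̄ = [-10]
S = H·P̄·Hᵀ + R = [322]
K = P̄·Hᵀ·S⁻¹ = [4/23; 3/14]
x' = x̄ + K·y = [98/23, -15/7]
P' = (I − K·H)·P̄ = [420/23 -12; -12 115/14]

x' = [98/23, -15/7]
P' = [420/23 -12; -12 115/14]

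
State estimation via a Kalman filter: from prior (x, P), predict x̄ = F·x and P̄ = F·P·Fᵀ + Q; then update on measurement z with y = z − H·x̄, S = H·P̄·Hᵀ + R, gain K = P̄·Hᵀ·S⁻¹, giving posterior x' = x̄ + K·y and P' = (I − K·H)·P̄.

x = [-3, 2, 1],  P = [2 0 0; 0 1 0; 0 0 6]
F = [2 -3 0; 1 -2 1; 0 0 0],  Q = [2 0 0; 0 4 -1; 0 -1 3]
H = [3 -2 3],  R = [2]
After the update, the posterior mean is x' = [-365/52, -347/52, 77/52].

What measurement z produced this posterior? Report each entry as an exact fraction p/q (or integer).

z = [-3]

x̄ = F·x = [-12, -6, 0]
P̄ = F·P·Fᵀ + Q = [19 10 0; 10 16 -1; 0 -1 3]
S = H·P̄·Hᵀ + R = [156]
K = P̄·Hᵀ·S⁻¹ = [37/156; -5/156; 11/156]
x' − x̄ = [259/52, -35/52, 77/52] = K·y
y = (KᵀK)⁻¹·Kᵀ·(x' − x̄) = [21]
z = y + H·x̄ = [21] + [-24] = [-3]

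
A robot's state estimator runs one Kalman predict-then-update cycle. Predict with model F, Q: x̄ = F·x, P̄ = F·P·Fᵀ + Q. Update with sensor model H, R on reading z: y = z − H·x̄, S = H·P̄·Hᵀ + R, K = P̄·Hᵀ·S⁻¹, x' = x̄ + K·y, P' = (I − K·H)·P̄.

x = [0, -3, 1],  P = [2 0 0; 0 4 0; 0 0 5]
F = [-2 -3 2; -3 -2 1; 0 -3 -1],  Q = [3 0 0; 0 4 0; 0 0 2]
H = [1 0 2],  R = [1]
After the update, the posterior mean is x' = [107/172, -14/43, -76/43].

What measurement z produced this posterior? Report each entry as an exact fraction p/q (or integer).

x̄ = F·x = [11, 7, 8]
P̄ = F·P·Fᵀ + Q = [67 46 26; 46 43 19; 26 19 43]
S = H·P̄·Hᵀ + R = [344]
K = P̄·Hᵀ·S⁻¹ = [119/344; 21/86; 14/43]
x' − x̄ = [-1785/172, -315/43, -420/43] = K·y
y = (KᵀK)⁻¹·Kᵀ·(x' − x̄) = [-30]
z = y + H·x̄ = [-30] + [27] = [-3]

z = [-3]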